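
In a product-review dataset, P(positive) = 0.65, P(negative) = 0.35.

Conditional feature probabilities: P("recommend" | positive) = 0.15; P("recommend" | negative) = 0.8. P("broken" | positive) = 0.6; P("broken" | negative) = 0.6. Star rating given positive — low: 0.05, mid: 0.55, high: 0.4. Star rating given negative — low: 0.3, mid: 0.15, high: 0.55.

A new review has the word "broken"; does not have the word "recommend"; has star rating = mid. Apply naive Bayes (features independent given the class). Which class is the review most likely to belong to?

positive

positive: 0.65 × (1−0.15) × 0.6 × 0.55 = 0.182325
negative: 0.35 × (1−0.8) × 0.6 × 0.15 = 0.0063
Highest score → positive.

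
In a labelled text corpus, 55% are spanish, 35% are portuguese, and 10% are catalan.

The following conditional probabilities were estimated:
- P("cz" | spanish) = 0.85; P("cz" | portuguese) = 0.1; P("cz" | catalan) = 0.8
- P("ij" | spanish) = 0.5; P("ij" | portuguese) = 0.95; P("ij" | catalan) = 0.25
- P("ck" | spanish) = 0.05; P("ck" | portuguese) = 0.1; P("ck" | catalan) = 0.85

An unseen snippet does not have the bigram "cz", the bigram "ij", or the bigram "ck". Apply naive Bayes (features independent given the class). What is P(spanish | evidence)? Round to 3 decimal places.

0.705

spanish: 0.55 × (1−0.85) × (1−0.5) × (1−0.05) = 0.0391875
portuguese: 0.35 × (1−0.1) × (1−0.95) × (1−0.1) = 0.014175
catalan: 0.1 × (1−0.8) × (1−0.25) × (1−0.85) = 0.00225
P(spanish | x) = 0.0391875 / 0.0556125 ≈ 0.705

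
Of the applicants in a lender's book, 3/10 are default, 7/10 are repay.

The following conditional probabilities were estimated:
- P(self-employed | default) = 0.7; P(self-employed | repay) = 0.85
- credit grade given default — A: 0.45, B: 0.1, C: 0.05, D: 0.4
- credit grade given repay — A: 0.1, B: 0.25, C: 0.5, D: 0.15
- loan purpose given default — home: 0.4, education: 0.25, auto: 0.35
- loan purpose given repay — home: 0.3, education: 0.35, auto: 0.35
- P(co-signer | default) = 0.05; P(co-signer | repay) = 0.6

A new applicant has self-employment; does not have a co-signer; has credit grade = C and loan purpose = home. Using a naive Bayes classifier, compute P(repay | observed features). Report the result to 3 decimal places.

0.899

default: 0.3 × 0.7 × 0.05 × 0.4 × (1−0.05) = 0.00399
repay: 0.7 × 0.85 × 0.5 × 0.3 × (1−0.6) = 0.0357
P(repay | x) = 0.0357 / 0.03969 ≈ 0.899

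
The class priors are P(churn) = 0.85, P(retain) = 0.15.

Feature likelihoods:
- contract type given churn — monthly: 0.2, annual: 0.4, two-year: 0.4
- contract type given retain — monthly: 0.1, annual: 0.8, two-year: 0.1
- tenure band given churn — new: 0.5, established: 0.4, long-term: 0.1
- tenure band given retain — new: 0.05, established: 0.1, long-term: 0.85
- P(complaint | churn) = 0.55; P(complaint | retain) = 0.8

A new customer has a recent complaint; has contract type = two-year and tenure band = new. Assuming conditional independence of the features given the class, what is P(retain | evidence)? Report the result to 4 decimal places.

churn: 0.85 × 0.4 × 0.5 × 0.55 = 0.0935
retain: 0.15 × 0.1 × 0.05 × 0.8 = 0.0006
P(retain | x) = 0.0006 / 0.0941 ≈ 0.0064

0.0064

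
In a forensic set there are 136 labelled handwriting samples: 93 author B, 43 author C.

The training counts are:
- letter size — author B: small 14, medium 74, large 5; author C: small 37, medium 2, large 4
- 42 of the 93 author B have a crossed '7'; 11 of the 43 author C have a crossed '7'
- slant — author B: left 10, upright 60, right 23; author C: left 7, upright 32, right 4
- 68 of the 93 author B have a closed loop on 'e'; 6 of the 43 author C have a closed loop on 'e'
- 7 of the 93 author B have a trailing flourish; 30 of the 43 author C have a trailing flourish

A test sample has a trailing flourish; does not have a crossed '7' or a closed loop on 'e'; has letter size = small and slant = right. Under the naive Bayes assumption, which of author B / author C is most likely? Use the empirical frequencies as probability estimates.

author C

author B: (93/136) × (14/93) × (51/93) × (23/93) × (25/93) × (7/93) ≈ 0.000282484
author C: (43/136) × (37/43) × (32/43) × (4/43) × (37/43) × (30/43) ≈ 0.0113063
Highest score → author C.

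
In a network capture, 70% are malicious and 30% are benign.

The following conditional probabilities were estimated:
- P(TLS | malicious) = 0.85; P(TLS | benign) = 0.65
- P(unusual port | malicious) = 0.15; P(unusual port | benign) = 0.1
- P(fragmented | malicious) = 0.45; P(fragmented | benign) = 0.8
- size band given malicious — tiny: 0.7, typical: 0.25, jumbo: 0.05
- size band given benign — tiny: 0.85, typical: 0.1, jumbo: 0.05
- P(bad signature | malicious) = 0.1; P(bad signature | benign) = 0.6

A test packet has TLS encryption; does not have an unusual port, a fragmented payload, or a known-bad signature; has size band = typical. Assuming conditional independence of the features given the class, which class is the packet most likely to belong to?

malicious

malicious: 0.7 × 0.85 × (1−0.15) × (1−0.45) × 0.25 × (1−0.1) = 0.0625865625
benign: 0.3 × 0.65 × (1−0.1) × (1−0.8) × 0.1 × (1−0.6) = 0.001404
Highest score → malicious.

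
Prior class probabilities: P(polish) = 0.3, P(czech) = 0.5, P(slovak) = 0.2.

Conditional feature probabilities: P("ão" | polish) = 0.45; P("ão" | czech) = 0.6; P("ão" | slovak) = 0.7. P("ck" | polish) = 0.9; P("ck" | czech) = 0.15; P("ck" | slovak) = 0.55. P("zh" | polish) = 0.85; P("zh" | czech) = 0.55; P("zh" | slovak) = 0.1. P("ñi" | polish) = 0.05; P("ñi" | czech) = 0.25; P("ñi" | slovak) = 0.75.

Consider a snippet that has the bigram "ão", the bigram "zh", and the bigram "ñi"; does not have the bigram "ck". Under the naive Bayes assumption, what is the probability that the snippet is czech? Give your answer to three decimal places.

polish: 0.3 × 0.45 × (1−0.9) × 0.85 × 0.05 = 0.00057375
czech: 0.5 × 0.6 × (1−0.15) × 0.55 × 0.25 = 0.0350625
slovak: 0.2 × 0.7 × (1−0.55) × 0.1 × 0.75 = 0.004725
P(czech | x) = 0.0350625 / 0.04036125 ≈ 0.869

0.869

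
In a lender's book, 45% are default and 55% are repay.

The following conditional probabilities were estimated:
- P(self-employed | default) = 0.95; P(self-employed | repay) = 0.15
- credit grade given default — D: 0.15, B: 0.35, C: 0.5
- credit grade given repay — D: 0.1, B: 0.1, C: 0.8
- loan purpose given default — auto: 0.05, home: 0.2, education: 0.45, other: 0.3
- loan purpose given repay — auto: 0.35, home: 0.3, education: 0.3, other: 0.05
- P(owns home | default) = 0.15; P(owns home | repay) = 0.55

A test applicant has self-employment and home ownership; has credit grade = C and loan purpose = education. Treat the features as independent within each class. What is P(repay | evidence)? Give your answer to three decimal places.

default: 0.45 × 0.95 × 0.5 × 0.45 × 0.15 = 0.014428125
repay: 0.55 × 0.15 × 0.8 × 0.3 × 0.55 = 0.01089
P(repay | x) = 0.01089 / 0.025318125 ≈ 0.430

0.430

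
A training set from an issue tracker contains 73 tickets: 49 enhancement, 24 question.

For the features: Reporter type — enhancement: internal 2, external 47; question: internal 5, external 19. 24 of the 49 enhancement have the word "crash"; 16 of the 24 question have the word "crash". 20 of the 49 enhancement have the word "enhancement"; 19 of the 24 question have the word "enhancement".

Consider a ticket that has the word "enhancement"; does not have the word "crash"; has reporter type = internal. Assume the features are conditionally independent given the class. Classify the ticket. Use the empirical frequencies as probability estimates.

enhancement: (49/73) × (2/49) × (25/49) × (20/49) ≈ 0.00570539
question: (24/73) × (5/24) × (8/24) × (19/24) ≈ 0.0180746
Highest score → question.

question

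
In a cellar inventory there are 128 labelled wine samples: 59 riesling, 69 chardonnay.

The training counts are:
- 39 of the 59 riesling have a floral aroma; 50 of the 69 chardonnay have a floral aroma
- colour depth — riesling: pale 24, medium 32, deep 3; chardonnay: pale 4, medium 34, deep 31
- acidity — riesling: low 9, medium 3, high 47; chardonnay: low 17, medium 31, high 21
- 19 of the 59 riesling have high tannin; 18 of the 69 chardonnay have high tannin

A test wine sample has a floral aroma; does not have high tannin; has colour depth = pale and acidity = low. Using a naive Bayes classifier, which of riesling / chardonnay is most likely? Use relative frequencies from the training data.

riesling: (59/128) × (39/59) × (24/59) × (9/59) × (40/59) ≈ 0.0128178
chardonnay: (69/128) × (50/69) × (4/69) × (17/69) × (51/69) ≈ 0.00412375
Highest score → riesling.

riesling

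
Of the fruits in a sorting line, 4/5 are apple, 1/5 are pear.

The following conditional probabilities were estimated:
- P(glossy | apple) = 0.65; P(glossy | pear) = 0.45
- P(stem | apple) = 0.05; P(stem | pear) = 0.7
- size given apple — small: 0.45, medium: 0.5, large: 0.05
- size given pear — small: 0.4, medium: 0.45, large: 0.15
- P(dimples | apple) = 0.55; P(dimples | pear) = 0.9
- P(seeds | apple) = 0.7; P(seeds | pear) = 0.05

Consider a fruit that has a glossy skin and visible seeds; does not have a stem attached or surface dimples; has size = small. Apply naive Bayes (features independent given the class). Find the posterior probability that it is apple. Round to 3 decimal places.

0.999

apple: 0.8 × 0.65 × (1−0.05) × 0.45 × (1−0.55) × 0.7 = 0.0700245
pear: 0.2 × 0.45 × (1−0.7) × 0.4 × (1−0.9) × 0.05 = 0.000054
P(apple | x) = 0.0700245 / 0.0700785 ≈ 0.999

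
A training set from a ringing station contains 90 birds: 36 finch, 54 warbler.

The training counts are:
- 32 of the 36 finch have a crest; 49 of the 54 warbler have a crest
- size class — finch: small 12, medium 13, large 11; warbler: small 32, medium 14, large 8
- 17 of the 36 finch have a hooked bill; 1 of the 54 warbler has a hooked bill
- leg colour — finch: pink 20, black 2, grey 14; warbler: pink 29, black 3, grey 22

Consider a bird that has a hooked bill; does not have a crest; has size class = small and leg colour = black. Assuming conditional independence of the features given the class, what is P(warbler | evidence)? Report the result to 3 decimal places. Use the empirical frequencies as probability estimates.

finch: (36/90) × (4/36) × (12/36) × (17/36) × (2/36) ≈ 0.00038866
warbler: (54/90) × (5/54) × (32/54) × (1/54) × (3/54) ≈ 0.0000338702
P(warbler | x) = 0.0000338702 / 0.0004225302 ≈ 0.080

0.080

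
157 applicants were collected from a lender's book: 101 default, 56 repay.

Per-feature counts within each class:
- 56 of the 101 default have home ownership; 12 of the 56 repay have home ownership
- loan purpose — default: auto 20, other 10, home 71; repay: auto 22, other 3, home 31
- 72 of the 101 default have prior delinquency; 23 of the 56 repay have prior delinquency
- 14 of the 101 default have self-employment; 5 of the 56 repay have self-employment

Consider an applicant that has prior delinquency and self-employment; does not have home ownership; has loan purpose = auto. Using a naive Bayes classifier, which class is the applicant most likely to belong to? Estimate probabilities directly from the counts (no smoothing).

default

default: (101/157) × (45/101) × (20/101) × (72/101) × (14/101) ≈ 0.0056084
repay: (56/157) × (44/56) × (22/56) × (23/56) × (5/56) ≈ 0.00403747
Highest score → default.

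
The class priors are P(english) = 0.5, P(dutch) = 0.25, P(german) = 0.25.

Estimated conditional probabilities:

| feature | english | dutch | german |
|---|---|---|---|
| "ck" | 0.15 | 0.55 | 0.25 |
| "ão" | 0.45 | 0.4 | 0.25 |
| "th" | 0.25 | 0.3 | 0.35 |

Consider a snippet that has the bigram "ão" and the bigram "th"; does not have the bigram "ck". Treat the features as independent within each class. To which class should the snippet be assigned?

english: 0.5 × (1−0.15) × 0.45 × 0.25 = 0.0478125
dutch: 0.25 × (1−0.55) × 0.4 × 0.3 = 0.0135
german: 0.25 × (1−0.25) × 0.25 × 0.35 = 0.01640625
Highest score → english.

english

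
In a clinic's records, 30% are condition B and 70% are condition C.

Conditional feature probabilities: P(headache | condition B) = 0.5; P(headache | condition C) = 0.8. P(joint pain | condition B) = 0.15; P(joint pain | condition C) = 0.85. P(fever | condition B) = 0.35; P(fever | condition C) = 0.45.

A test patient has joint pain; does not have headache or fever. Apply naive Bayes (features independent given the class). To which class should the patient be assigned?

condition B: 0.3 × (1−0.5) × 0.15 × (1−0.35) = 0.014625
condition C: 0.7 × (1−0.8) × 0.85 × (1−0.45) = 0.06545
Highest score → condition C.

condition C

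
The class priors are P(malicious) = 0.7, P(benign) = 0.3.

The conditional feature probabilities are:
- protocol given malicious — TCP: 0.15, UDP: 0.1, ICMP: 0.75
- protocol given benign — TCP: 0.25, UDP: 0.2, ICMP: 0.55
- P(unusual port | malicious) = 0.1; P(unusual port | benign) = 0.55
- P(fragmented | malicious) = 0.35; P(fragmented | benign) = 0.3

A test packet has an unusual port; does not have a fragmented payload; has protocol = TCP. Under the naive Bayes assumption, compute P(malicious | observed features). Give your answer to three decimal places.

malicious: 0.7 × 0.15 × 0.1 × (1−0.35) = 0.006825
benign: 0.3 × 0.25 × 0.55 × (1−0.3) = 0.028875
P(malicious | x) = 0.006825 / 0.0357 ≈ 0.191

0.191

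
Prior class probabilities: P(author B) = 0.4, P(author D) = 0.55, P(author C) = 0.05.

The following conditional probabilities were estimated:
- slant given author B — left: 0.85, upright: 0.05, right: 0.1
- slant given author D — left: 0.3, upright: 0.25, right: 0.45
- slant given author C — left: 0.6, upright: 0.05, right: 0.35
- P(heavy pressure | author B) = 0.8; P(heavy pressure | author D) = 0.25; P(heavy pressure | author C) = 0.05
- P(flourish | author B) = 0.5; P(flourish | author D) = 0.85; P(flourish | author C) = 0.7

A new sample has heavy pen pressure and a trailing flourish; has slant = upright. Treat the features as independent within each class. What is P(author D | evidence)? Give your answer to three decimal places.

0.783

author B: 0.4 × 0.05 × 0.8 × 0.5 = 0.008
author D: 0.55 × 0.25 × 0.25 × 0.85 = 0.02921875
author C: 0.05 × 0.05 × 0.05 × 0.7 = 0.0000875
P(author D | x) = 0.02921875 / 0.03730625 ≈ 0.783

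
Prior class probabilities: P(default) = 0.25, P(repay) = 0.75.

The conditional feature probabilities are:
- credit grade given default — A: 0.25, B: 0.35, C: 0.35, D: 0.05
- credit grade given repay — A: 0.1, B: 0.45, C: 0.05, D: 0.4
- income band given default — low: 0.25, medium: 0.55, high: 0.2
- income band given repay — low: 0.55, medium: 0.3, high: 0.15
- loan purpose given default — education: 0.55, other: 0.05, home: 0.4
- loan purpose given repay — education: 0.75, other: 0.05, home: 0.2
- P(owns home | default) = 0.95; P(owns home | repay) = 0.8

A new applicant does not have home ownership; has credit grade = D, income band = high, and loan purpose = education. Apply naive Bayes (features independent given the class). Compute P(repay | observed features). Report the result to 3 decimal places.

0.990

default: 0.25 × 0.05 × 0.2 × 0.55 × (1−0.95) = 0.00006875
repay: 0.75 × 0.4 × 0.15 × 0.75 × (1−0.8) = 0.00675
P(repay | x) = 0.00675 / 0.00681875 ≈ 0.990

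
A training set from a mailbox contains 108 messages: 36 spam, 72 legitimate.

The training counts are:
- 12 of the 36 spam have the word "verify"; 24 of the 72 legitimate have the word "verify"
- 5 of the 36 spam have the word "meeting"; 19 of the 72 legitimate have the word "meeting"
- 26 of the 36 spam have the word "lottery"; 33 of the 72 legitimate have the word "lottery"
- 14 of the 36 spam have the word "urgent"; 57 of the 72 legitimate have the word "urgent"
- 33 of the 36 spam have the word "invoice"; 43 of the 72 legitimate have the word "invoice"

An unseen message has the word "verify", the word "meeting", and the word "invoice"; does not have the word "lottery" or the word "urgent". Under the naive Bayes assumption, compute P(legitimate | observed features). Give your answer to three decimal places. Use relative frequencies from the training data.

spam: (36/108) × (12/36) × (5/36) × (10/36) × (22/36) × (33/36) ≈ 0.00240134
legitimate: (72/108) × (24/72) × (19/72) × (39/72) × (15/72) × (43/72) ≈ 0.00395217
P(legitimate | x) = 0.00395217 / 0.00635351 ≈ 0.622

0.622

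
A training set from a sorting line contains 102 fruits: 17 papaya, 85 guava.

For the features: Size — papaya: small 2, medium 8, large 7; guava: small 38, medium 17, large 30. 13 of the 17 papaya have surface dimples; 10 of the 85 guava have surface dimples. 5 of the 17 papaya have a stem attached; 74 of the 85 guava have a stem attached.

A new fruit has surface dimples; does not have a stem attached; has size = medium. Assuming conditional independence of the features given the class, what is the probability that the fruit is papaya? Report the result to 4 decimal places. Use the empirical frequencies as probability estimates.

papaya: (17/102) × (8/17) × (13/17) × (12/17) ≈ 0.0423367
guava: (85/102) × (17/85) × (10/85) × (11/85) ≈ 0.00253749
P(papaya | x) = 0.0423367 / 0.04487419 ≈ 0.9435

0.9435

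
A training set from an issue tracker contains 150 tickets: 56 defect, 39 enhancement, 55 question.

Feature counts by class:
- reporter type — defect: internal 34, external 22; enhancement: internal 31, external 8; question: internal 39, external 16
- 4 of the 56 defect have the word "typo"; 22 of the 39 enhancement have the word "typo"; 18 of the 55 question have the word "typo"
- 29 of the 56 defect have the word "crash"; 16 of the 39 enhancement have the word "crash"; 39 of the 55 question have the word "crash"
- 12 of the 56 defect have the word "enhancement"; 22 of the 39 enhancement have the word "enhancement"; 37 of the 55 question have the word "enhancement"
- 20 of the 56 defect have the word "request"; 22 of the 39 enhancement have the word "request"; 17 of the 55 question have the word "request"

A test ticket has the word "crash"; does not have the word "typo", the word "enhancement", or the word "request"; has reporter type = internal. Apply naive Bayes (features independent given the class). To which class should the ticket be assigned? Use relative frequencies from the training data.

defect

defect: (56/150) × (34/56) × (52/56) × (29/56) × (44/56) × (36/56) ≈ 0.0550544
enhancement: (39/150) × (31/39) × (17/39) × (16/39) × (17/39) × (17/39) ≈ 0.00702229
question: (55/150) × (39/55) × (37/55) × (39/55) × (18/55) × (38/55) ≈ 0.0280443
Highest score → defect.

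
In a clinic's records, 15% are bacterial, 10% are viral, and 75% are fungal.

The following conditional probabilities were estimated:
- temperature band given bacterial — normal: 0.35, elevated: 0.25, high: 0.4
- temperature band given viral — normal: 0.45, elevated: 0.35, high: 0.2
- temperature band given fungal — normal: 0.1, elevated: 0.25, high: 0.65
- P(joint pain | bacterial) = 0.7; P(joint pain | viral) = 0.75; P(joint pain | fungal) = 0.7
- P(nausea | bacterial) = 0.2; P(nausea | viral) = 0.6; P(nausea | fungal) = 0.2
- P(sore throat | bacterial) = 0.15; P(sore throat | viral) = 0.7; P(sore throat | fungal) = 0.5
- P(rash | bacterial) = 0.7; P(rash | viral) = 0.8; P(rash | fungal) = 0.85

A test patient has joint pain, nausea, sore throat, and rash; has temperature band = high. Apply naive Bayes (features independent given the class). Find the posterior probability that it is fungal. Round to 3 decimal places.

0.830

bacterial: 0.15 × 0.4 × 0.7 × 0.2 × 0.15 × 0.7 = 0.000882
viral: 0.1 × 0.2 × 0.75 × 0.6 × 0.7 × 0.8 = 0.00504
fungal: 0.75 × 0.65 × 0.7 × 0.2 × 0.5 × 0.85 = 0.02900625
P(fungal | x) = 0.02900625 / 0.03492825 ≈ 0.830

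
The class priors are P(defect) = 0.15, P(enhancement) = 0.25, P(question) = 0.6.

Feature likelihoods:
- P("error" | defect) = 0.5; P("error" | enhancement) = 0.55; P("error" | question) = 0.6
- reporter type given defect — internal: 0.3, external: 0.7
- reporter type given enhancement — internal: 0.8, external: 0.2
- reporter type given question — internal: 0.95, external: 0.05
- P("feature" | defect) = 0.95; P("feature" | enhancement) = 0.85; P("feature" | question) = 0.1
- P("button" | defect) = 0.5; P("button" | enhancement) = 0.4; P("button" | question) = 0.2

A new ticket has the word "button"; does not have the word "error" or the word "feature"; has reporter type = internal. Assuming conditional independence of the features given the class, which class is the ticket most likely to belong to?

defect: 0.15 × (1−0.5) × 0.3 × (1−0.95) × 0.5 = 0.0005625
enhancement: 0.25 × (1−0.55) × 0.8 × (1−0.85) × 0.4 = 0.0054
question: 0.6 × (1−0.6) × 0.95 × (1−0.1) × 0.2 = 0.04104
Highest score → question.

question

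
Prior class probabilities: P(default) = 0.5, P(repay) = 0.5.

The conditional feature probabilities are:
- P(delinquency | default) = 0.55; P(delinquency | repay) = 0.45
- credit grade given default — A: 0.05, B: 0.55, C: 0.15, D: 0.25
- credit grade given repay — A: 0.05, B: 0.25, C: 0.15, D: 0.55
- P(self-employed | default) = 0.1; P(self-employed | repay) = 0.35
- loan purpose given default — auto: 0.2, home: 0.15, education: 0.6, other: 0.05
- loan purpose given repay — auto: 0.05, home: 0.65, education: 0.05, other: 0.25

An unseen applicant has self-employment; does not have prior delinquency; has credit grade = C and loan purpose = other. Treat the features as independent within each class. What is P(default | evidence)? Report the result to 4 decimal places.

0.0447

default: 0.5 × (1−0.55) × 0.15 × 0.1 × 0.05 = 0.00016875
repay: 0.5 × (1−0.45) × 0.15 × 0.35 × 0.25 = 0.003609375
P(default | x) = 0.00016875 / 0.003778125 ≈ 0.0447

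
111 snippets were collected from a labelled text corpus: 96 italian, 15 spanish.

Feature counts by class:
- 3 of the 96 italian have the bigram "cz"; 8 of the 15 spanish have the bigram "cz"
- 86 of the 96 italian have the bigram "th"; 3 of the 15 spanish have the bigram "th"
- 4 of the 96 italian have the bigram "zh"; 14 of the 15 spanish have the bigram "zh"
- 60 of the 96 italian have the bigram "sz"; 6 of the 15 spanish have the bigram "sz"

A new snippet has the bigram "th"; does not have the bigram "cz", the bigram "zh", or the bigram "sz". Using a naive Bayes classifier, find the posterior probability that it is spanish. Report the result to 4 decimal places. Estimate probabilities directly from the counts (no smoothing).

0.0019

italian: (96/111) × (93/96) × (86/96) × (92/96) × (36/96) ≈ 0.269734
spanish: (15/111) × (7/15) × (3/15) × (1/15) × (9/15) ≈ 0.000504505
P(spanish | x) = 0.000504505 / 0.270238505 ≈ 0.0019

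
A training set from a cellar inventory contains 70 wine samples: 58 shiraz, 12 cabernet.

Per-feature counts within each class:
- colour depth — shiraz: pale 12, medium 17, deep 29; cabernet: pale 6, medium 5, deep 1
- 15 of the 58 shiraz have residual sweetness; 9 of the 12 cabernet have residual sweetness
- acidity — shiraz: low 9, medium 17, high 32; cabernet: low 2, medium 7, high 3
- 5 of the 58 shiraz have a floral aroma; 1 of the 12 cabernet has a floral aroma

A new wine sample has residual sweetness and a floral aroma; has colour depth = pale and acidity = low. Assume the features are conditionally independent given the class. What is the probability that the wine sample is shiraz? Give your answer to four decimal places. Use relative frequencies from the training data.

0.3991

shiraz: (58/70) × (12/58) × (15/58) × (9/58) × (5/58) ≈ 0.000593066
cabernet: (12/70) × (6/12) × (9/12) × (2/12) × (1/12) ≈ 0.000892857
P(shiraz | x) = 0.000593066 / 0.001485923 ≈ 0.3991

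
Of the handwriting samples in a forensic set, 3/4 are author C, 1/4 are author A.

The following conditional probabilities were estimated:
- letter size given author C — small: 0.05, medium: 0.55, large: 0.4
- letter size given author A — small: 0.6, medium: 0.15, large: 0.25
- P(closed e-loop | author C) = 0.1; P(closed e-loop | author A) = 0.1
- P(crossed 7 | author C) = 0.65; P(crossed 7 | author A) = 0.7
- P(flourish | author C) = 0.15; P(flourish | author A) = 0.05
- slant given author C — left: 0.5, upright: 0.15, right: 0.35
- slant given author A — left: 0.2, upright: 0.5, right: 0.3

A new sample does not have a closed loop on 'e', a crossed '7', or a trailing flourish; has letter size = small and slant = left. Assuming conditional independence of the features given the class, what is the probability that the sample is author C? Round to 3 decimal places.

0.395

author C: 0.75 × 0.05 × (1−0.1) × (1−0.65) × (1−0.15) × 0.5 = 0.0050203125
author A: 0.25 × 0.6 × (1−0.1) × (1−0.7) × (1−0.05) × 0.2 = 0.007695
P(author C | x) = 0.0050203125 / 0.0127153125 ≈ 0.395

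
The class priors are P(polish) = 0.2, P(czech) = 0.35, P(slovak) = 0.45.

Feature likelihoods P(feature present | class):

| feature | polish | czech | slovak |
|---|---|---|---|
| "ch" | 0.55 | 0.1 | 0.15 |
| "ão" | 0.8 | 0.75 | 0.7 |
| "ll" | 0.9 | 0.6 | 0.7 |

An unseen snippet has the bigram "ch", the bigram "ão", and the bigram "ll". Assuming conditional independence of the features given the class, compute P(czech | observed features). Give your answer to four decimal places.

polish: 0.2 × 0.55 × 0.8 × 0.9 = 0.0792
czech: 0.35 × 0.1 × 0.75 × 0.6 = 0.01575
slovak: 0.45 × 0.15 × 0.7 × 0.7 = 0.033075
P(czech | x) = 0.01575 / 0.128025 ≈ 0.1230

0.1230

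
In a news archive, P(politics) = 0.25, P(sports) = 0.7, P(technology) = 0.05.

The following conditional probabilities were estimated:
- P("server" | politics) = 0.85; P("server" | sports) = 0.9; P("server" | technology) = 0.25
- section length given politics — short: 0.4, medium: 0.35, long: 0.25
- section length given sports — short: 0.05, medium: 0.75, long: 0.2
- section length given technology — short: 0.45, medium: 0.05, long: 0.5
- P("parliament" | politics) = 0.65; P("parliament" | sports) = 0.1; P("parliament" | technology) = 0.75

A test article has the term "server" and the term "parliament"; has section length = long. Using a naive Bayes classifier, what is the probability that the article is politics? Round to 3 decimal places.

politics: 0.25 × 0.85 × 0.25 × 0.65 = 0.03453125
sports: 0.7 × 0.9 × 0.2 × 0.1 = 0.0126
technology: 0.05 × 0.25 × 0.5 × 0.75 = 0.0046875
P(politics | x) = 0.03453125 / 0.05181875 ≈ 0.666

0.666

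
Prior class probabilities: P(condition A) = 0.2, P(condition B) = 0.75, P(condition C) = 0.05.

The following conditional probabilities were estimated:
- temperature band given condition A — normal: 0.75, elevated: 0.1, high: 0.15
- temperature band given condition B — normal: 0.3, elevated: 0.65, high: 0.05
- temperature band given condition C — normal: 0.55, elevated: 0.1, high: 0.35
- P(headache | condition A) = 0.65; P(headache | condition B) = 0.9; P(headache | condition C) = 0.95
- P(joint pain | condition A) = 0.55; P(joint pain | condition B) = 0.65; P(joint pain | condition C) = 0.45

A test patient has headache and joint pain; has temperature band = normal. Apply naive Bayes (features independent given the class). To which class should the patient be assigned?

condition A: 0.2 × 0.75 × 0.65 × 0.55 = 0.053625
condition B: 0.75 × 0.3 × 0.9 × 0.65 = 0.131625
condition C: 0.05 × 0.55 × 0.95 × 0.45 = 0.01175625
Highest score → condition B.

condition B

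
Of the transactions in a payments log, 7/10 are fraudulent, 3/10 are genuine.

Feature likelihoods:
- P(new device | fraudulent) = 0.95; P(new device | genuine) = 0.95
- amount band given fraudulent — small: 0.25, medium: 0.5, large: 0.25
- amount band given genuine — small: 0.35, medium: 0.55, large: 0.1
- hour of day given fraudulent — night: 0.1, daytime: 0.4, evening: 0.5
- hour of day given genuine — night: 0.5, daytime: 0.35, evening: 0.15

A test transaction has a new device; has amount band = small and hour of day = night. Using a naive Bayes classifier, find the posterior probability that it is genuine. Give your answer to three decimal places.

0.750

fraudulent: 0.7 × 0.95 × 0.25 × 0.1 = 0.016625
genuine: 0.3 × 0.95 × 0.35 × 0.5 = 0.049875
P(genuine | x) = 0.049875 / 0.0665 ≈ 0.750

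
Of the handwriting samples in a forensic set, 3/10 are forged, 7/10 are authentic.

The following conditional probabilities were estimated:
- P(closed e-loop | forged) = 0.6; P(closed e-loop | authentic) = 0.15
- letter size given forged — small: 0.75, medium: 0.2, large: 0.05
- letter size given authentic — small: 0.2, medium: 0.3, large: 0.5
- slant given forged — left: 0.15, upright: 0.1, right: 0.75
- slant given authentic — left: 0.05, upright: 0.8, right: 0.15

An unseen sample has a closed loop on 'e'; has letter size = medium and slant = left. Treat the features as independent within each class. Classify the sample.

forged

forged: 0.3 × 0.6 × 0.2 × 0.15 = 0.0054
authentic: 0.7 × 0.15 × 0.3 × 0.05 = 0.001575
Highest score → forged.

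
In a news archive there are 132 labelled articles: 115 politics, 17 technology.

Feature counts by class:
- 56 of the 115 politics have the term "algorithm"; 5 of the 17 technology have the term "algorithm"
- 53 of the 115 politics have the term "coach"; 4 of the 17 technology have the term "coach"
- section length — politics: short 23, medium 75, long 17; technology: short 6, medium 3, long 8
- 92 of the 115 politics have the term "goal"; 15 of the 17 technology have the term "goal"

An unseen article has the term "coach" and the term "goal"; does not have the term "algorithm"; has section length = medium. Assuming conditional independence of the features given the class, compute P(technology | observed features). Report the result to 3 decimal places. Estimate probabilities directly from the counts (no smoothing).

0.030

politics: (115/132) × (59/115) × (53/115) × (75/115) × (92/115) ≈ 0.107476
technology: (17/132) × (12/17) × (4/17) × (3/17) × (15/17) ≈ 0.00333068
P(technology | x) = 0.00333068 / 0.11080668 ≈ 0.030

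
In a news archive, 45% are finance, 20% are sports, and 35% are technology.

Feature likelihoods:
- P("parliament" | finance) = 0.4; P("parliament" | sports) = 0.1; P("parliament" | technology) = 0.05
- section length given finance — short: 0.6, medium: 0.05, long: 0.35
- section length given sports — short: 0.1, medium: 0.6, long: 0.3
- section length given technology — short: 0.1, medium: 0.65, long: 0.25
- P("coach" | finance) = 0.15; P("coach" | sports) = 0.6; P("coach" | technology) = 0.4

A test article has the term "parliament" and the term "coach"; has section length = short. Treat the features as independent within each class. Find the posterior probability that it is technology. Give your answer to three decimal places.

finance: 0.45 × 0.4 × 0.6 × 0.15 = 0.0162
sports: 0.2 × 0.1 × 0.1 × 0.6 = 0.0012
technology: 0.35 × 0.05 × 0.1 × 0.4 = 0.0007
P(technology | x) = 0.0007 / 0.0181 ≈ 0.039

0.039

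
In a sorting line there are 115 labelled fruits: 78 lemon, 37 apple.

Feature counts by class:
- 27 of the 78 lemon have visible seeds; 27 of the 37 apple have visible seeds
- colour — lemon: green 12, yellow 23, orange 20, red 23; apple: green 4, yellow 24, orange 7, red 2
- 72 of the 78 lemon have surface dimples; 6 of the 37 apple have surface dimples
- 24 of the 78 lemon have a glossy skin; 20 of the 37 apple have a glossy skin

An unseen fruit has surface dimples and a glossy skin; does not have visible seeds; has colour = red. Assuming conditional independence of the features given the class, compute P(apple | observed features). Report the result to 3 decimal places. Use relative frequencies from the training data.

lemon: (78/115) × (51/78) × (23/78) × (72/78) × (24/78) ≈ 0.0371416
apple: (37/115) × (10/37) × (2/37) × (6/37) × (20/37) ≈ 0.00041201
P(apple | x) = 0.00041201 / 0.03755361 ≈ 0.011

0.011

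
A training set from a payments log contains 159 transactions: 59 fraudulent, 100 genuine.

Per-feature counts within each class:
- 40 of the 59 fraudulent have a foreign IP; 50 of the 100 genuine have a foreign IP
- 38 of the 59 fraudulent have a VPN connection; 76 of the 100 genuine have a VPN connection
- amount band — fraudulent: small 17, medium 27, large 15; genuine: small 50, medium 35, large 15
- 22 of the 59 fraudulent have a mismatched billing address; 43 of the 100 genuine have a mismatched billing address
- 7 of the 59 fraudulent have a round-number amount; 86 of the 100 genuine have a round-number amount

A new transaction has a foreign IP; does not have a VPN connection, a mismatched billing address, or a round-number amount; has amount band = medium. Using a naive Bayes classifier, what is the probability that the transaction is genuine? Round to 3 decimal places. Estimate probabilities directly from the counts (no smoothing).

0.085

fraudulent: (59/159) × (40/59) × (21/59) × (27/59) × (37/59) × (52/59) ≈ 0.0226487
genuine: (100/159) × (50/100) × (24/100) × (35/100) × (57/100) × (14/100) ≈ 0.00210792
P(genuine | x) = 0.00210792 / 0.02475662 ≈ 0.085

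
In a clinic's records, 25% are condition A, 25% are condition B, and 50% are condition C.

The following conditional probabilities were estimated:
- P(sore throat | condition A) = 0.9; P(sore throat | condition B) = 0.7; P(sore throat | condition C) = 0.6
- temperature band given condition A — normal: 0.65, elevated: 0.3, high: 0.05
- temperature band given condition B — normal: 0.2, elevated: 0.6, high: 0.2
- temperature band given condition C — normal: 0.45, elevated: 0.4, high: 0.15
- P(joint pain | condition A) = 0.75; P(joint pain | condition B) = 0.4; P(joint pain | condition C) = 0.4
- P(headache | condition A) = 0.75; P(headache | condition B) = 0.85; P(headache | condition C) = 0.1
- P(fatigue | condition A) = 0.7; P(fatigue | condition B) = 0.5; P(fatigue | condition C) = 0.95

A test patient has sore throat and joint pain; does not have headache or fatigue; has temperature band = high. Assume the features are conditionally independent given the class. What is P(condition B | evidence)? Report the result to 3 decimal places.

condition A: 0.25 × 0.9 × 0.05 × 0.75 × (1−0.75) × (1−0.7) = 0.0006328125
condition B: 0.25 × 0.7 × 0.2 × 0.4 × (1−0.85) × (1−0.5) = 0.00105
condition C: 0.5 × 0.6 × 0.15 × 0.4 × (1−0.1) × (1−0.95) = 0.00081
P(condition B | x) = 0.00105 / 0.0024928125 ≈ 0.421

0.421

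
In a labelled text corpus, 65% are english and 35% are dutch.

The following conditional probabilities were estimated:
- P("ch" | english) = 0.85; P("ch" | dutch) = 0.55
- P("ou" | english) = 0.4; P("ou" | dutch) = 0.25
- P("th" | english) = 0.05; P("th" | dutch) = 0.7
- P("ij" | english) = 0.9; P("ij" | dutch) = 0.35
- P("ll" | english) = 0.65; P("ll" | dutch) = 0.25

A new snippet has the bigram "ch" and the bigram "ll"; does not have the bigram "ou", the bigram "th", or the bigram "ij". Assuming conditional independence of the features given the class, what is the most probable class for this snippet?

english

english: 0.65 × 0.85 × (1−0.4) × (1−0.05) × (1−0.9) × 0.65 = 0.020470125
dutch: 0.35 × 0.55 × (1−0.25) × (1−0.7) × (1−0.35) × 0.25 = 0.00703828125
Highest score → english.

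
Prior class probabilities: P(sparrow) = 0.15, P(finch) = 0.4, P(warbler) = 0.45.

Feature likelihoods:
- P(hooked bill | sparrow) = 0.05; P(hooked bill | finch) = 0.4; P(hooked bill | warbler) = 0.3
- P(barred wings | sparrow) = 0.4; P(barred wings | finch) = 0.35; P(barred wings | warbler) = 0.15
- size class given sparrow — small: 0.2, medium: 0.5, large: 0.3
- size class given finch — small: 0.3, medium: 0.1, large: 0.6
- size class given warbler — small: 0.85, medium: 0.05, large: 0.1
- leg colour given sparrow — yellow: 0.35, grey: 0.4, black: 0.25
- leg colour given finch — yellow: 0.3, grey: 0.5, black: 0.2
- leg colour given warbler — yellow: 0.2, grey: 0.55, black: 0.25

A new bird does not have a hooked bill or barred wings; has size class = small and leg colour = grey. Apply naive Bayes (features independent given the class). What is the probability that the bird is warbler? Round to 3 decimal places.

sparrow: 0.15 × (1−0.05) × (1−0.4) × 0.2 × 0.4 = 0.00684
finch: 0.4 × (1−0.4) × (1−0.35) × 0.3 × 0.5 = 0.0234
warbler: 0.45 × (1−0.3) × (1−0.15) × 0.85 × 0.55 = 0.125173125
P(warbler | x) = 0.125173125 / 0.155413125 ≈ 0.805

0.805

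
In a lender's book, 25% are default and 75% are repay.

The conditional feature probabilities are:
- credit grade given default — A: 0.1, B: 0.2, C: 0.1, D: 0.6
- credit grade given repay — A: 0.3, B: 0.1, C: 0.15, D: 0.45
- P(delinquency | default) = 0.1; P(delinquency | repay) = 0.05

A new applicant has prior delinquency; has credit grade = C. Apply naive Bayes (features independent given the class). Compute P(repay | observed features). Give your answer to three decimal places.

default: 0.25 × 0.1 × 0.1 = 0.0025
repay: 0.75 × 0.15 × 0.05 = 0.005625
P(repay | x) = 0.005625 / 0.008125 ≈ 0.692

0.692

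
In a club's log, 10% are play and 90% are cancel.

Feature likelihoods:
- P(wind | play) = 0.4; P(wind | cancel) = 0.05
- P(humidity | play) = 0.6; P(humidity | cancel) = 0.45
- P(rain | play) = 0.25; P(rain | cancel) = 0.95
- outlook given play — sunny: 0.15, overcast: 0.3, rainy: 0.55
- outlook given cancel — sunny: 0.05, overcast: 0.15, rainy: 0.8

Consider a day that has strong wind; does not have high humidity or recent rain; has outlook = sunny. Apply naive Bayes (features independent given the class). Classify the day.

play: 0.1 × 0.4 × (1−0.6) × (1−0.25) × 0.15 = 0.0018
cancel: 0.9 × 0.05 × (1−0.45) × (1−0.95) × 0.05 = 0.000061875
Highest score → play.

play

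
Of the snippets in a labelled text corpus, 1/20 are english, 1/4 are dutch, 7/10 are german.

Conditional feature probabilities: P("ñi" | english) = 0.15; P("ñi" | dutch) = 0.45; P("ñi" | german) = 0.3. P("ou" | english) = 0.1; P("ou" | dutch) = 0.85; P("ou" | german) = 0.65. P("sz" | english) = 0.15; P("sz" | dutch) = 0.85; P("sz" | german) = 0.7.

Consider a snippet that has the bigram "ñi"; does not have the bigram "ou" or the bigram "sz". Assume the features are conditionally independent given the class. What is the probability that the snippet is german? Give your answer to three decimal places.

0.727

english: 0.05 × 0.15 × (1−0.1) × (1−0.15) = 0.0057375
dutch: 0.25 × 0.45 × (1−0.85) × (1−0.85) = 0.00253125
german: 0.7 × 0.3 × (1−0.65) × (1−0.7) = 0.02205
P(german | x) = 0.02205 / 0.03031875 ≈ 0.727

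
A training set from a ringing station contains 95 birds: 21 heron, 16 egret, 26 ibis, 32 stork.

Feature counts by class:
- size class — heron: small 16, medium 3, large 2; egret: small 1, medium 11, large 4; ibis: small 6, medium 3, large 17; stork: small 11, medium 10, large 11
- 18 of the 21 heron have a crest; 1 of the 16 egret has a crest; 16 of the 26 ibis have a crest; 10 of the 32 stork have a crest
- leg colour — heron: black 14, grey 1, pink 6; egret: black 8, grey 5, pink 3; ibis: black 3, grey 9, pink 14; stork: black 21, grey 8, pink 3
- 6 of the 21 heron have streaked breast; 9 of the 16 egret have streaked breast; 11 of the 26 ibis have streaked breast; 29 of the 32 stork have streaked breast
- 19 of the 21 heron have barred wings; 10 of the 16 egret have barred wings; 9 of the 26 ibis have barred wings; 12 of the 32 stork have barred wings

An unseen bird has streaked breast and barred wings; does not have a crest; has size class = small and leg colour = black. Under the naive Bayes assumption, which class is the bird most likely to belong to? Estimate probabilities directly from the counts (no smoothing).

heron: (21/95) × (16/21) × (3/21) × (14/21) × (6/21) × (19/21) ≈ 0.00414642
egret: (16/95) × (1/16) × (15/16) × (8/16) × (9/16) × (10/16) ≈ 0.00173468
ibis: (26/95) × (6/26) × (10/26) × (3/26) × (11/26) × (9/26) ≈ 0.000410479
stork: (32/95) × (11/32) × (22/32) × (21/32) × (29/32) × (12/32) ≈ 0.0177538
Highest score → stork.

stork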